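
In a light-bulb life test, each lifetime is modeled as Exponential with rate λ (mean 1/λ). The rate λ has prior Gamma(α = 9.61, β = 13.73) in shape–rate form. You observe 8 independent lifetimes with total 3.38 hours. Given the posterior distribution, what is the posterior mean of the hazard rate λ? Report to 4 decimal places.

With a Gamma(shape α, rate β) prior on the exponential rate λ, the posterior after n observations with total T = Σxᵢ is Gamma(α+n, β+T).
Posterior: Gamma(9.61+8, 13.73+3.38) = Gamma(17.61, 17.11).
Posterior mean of λ = α/β = 17.61/17.11 = 1.0292.

1.0292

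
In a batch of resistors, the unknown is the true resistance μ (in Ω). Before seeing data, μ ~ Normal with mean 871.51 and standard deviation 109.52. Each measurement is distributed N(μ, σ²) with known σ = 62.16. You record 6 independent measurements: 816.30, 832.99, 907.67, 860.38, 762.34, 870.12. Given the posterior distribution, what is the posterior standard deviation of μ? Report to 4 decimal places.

24.7217

For Normal data with known variance σ², a Normal(μ₀, σ₀²) prior on μ is conjugate. Posterior precision = 1/σ₀² + n/σ²; posterior mean is the precision-weighted average of μ₀ and x̄.
σ₀² = 109.52² = 11994.6304, σ² = 62.16² = 3863.8656; σ² + n·σ₀² = 3863.8656 + 6·11994.6304 = 75831.648.
Posterior precision = 1/σ₀² + n/σ² = 1/11994.6304 + 6/3863.8656 = (σ² + n·σ₀²)/(σ₀²σ²) = 75831.648/(11994.6304·3863.8656); posterior variance σₙ² = σ₀²σ²/(σ² + n·σ₀²) = 11994.6304·3863.8656/75831.648 = 611.164877.
Posterior SD = √σₙ² = √(11994.6304·3863.8656/75831.648) = 24.7217.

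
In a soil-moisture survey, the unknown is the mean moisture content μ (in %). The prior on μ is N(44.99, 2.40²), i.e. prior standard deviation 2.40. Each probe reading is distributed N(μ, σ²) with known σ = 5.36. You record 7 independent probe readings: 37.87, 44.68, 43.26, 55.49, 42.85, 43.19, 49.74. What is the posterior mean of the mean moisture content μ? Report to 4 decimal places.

45.1693

For Normal data with known variance σ², a Normal(μ₀, σ₀²) prior on μ is conjugate. Posterior precision = 1/σ₀² + n/σ²; posterior mean is the precision-weighted average of μ₀ and x̄.
Σxᵢ = 37.87 + 44.68 + 43.26 + 55.49 + 42.85 + 43.19 + 49.74 = 317.08, so n·x̄ = 317.08.
σ₀² = 2.40² = 5.76, σ² = 5.36² = 28.7296; σ² + n·σ₀² = 28.7296 + 7·5.76 = 69.0496.
Posterior mean = (μ₀/σ₀² + n·x̄/σ²)/(1/σ₀² + n/σ²) = (σ²·μ₀ + σ₀²·n·x̄)/(σ² + n·σ₀²) = (28.7296·44.99 + 5.76·317.08)/69.0496 = 3118.925504/69.0496 = 45.1693.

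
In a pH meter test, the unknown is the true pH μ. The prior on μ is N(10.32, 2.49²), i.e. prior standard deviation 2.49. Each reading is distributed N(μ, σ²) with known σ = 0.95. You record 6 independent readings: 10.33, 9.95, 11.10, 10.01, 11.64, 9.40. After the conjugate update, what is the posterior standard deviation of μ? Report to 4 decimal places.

0.3832

For Normal data with known variance σ², a Normal(μ₀, σ₀²) prior on μ is conjugate. Posterior precision = 1/σ₀² + n/σ²; posterior mean is the precision-weighted average of μ₀ and x̄.
σ₀² = 2.49² = 6.2001, σ² = 0.95² = 0.9025; σ² + n·σ₀² = 0.9025 + 6·6.2001 = 38.1031.
Posterior precision = 1/σ₀² + n/σ² = 1/6.2001 + 6/0.9025 = (σ² + n·σ₀²)/(σ₀²σ²) = 38.1031/(6.2001·0.9025); posterior variance σₙ² = σ₀²σ²/(σ² + n·σ₀²) = 6.2001·0.9025/38.1031 = 0.146854.
Posterior SD = √σₙ² = √(6.2001·0.9025/38.1031) = 0.3832.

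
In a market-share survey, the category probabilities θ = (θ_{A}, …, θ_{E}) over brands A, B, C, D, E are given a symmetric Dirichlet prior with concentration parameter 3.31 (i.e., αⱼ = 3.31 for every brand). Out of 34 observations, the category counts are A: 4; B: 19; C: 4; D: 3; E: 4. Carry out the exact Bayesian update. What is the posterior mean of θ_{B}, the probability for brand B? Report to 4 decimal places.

The Dirichlet prior is conjugate to the Multinomial likelihood: each posterior αⱼ = prior αⱼ + observed count nⱼ.
Posterior concentration: (7.31, 22.31, 7.31, 6.31, 7.31), total = 50.55.
E[θ_{B}|data] = α_{B}/Σα = 22.31/50.55 = 0.4413.

0.4413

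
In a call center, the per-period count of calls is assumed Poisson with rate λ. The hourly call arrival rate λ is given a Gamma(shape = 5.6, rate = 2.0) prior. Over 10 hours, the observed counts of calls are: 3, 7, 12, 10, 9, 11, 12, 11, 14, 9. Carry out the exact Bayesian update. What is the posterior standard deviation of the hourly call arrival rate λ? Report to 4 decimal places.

With a Gamma(shape α, rate β) prior, the Poisson likelihood is conjugate: the posterior is Gamma(α + ΣXᵢ, β + n).
Sum of counts S = 98 over n = 10 hours.
Posterior: Gamma(α+S, β+n) = Gamma(5.6+98, 2.0+10) = Gamma(103.6, 12.0).
SD = √α/β = √103.6/12.0 = 0.8482.

0.8482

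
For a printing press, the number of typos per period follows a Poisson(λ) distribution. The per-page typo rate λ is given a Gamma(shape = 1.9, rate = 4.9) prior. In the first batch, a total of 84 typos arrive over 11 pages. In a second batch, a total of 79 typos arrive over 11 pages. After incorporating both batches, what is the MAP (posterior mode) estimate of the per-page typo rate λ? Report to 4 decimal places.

With a Gamma(shape α, rate β) prior, the Poisson likelihood is conjugate: the posterior is Gamma(α + ΣXᵢ, β + n).
After batch 1: Gamma(α+S, β+n) = Gamma(1.9+84, 4.9+11) = Gamma(85.9, 15.9).
After batch 2: Gamma(α+S, β+n) = Gamma(85.9+79, 15.9+11) = Gamma(164.9, 26.9).
Mode of Gamma(α,β) for α≥1 is (α−1)/β = 163.9/26.9 = 6.0929.

6.0929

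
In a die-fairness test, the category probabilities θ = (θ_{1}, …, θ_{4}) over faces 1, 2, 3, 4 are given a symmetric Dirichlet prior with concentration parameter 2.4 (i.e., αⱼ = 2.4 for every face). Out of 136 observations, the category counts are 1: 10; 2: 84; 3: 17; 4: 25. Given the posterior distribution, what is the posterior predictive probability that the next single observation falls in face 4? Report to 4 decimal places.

The Dirichlet prior is conjugate to the Multinomial likelihood: each posterior αⱼ = prior αⱼ + observed count nⱼ.
Posterior concentration: (12.4, 86.4, 19.4, 27.4), total = 145.6.
P(next = 4 | data) = α_{4}/Σα = 0.1882.

0.1882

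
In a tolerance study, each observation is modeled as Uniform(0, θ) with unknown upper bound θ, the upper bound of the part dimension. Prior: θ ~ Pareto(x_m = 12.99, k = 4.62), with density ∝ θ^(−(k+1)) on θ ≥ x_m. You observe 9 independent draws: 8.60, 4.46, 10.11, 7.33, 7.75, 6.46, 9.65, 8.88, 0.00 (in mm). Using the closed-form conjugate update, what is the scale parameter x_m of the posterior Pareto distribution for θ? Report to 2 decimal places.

A Pareto(scale x_m, shape k) prior on the upper bound θ of Uniform(0, θ) is conjugate: posterior is Pareto(max(x_m, max xᵢ), k + n).
Sample maximum = 10.11; prior scale x_m = 12.99 → posterior scale = max = 12.99.
Posterior shape = 4.62 + 9 = 13.62.
Posterior scale x_m = 12.99.

12.99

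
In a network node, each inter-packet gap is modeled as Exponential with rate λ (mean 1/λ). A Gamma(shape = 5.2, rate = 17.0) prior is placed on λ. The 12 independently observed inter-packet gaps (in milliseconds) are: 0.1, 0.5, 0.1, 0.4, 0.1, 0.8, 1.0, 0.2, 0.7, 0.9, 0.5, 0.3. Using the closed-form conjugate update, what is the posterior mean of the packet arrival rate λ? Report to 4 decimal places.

With a Gamma(shape α, rate β) prior on the exponential rate λ, the posterior after n observations with total T = Σxᵢ is Gamma(α+n, β+T).
Sum of observations T = 5.6 milliseconds; n = 12.
Posterior: Gamma(5.2+12, 17.0+5.6) = Gamma(17.2, 22.6).
Posterior mean of λ = α/β = 17.2/22.6 = 0.7611.

0.7611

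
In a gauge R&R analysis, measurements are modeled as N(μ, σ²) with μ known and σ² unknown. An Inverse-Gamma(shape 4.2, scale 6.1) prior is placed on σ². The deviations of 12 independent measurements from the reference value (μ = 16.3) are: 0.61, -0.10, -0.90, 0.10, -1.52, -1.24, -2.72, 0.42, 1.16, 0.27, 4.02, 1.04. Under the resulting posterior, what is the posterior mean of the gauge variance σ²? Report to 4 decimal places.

2.3633

With known mean μ and an Inverse-Gamma(α, β) prior on σ², the Normal likelihood is conjugate: posterior is Inv-Gamma(α + n/2, β + Σ(xᵢ−μ)²/2).
Σ(xᵢ−μ)² = (0.61)² + (-0.10)² + (-0.90)² + (0.10)² + (-1.52)² + (-1.24)² + (-2.72)² + (0.42)² + (1.16)² + (0.27)² + (4.02)² + (1.04)² = 31.2854.
Posterior: Inv-Gamma(4.2 + 12/2, 6.1 + 31.2854/2) = Inv-Gamma(10.20, 21.74270).
E[σ²|data] = β/(α−1) = 21.74270/9.20 = 2.3633.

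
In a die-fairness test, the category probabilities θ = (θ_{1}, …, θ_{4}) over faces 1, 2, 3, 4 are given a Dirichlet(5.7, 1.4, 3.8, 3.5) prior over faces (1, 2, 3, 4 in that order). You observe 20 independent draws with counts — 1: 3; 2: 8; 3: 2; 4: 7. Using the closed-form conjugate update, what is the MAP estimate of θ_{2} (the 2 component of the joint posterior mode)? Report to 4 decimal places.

0.2763

The Dirichlet prior is conjugate to the Multinomial likelihood: each posterior αⱼ = prior αⱼ + observed count nⱼ.
Posterior concentration: (8.7, 9.4, 5.8, 10.5), total = 34.4.
Joint mode component: (α_{2}−1)/(Σα−K) = 8.4/30.4 = 0.2763.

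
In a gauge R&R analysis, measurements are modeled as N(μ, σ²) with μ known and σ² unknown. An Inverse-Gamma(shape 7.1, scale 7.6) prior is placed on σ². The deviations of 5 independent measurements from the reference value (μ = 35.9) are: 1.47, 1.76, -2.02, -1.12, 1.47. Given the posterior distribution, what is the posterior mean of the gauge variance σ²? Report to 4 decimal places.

1.6252

With known mean μ and an Inverse-Gamma(α, β) prior on σ², the Normal likelihood is conjugate: posterior is Inv-Gamma(α + n/2, β + Σ(xᵢ−μ)²/2).
Σ(xᵢ−μ)² = (1.47)² + (1.76)² + (-2.02)² + (-1.12)² + (1.47)² = 12.7542.
Posterior: Inv-Gamma(7.1 + 5/2, 7.6 + 12.7542/2) = Inv-Gamma(9.60, 13.97710).
E[σ²|data] = β/(α−1) = 13.97710/8.60 = 1.6252.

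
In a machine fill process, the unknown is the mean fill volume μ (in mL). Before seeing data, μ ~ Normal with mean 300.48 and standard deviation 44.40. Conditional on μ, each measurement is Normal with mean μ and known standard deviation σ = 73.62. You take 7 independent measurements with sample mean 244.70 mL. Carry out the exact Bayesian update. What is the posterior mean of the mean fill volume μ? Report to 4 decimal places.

260.4300

For Normal data with known variance σ², a Normal(μ₀, σ₀²) prior on μ is conjugate. Posterior precision = 1/σ₀² + n/σ²; posterior mean is the precision-weighted average of μ₀ and x̄.
n·x̄ = 7·244.70 = 1712.9.
σ₀² = 44.40² = 1971.36, σ² = 73.62² = 5419.9044; σ² + n·σ₀² = 5419.9044 + 7·1971.36 = 19219.4244.
Posterior mean = (μ₀/σ₀² + n·x̄/σ²)/(1/σ₀² + n/σ²) = (σ²·μ₀ + σ₀²·n·x̄)/(σ² + n·σ₀²) = (5419.9044·300.48 + 1971.36·1712.9)/19219.4244 = 5005315.418112/19219.4244 = 260.4300.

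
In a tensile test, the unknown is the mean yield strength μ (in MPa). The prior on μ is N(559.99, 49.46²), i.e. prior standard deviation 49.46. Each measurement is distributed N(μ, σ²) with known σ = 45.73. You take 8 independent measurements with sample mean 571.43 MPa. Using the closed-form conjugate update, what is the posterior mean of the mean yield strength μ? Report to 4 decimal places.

570.3256

For Normal data with known variance σ², a Normal(μ₀, σ₀²) prior on μ is conjugate. Posterior precision = 1/σ₀² + n/σ²; posterior mean is the precision-weighted average of μ₀ and x̄.
n·x̄ = 8·571.43 = 4571.44.
σ₀² = 49.46² = 2446.2916, σ² = 45.73² = 2091.2329; σ² + n·σ₀² = 2091.2329 + 8·2446.2916 = 21661.5657.
Posterior mean = (μ₀/σ₀² + n·x̄/σ²)/(1/σ₀² + n/σ²) = (σ²·μ₀ + σ₀²·n·x̄)/(σ² + n·σ₀²) = (2091.2329·559.99 + 2446.2916·4571.44)/21661.5657 = 12354144.783575/21661.5657 = 570.3256.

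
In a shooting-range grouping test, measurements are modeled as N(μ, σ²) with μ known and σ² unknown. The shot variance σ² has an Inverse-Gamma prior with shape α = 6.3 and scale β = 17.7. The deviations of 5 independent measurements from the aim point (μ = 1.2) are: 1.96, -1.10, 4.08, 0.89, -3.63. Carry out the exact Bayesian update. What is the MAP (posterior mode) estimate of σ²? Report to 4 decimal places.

3.6259

With known mean μ and an Inverse-Gamma(α, β) prior on σ², the Normal likelihood is conjugate: posterior is Inv-Gamma(α + n/2, β + Σ(xᵢ−μ)²/2).
Σ(xᵢ−μ)² = (1.96)² + (-1.10)² + (4.08)² + (0.89)² + (-3.63)² = 35.6670.
Posterior: Inv-Gamma(6.3 + 5/2, 17.7 + 35.6670/2) = Inv-Gamma(8.80, 35.53350).
Mode = β/(α+1) = 35.53350/9.80 = 3.6259.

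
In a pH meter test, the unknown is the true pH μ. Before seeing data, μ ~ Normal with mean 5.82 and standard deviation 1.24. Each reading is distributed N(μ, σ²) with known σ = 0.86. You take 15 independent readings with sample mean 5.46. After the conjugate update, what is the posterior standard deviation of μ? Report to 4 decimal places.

For Normal data with known variance σ², a Normal(μ₀, σ₀²) prior on μ is conjugate. Posterior precision = 1/σ₀² + n/σ²; posterior mean is the precision-weighted average of μ₀ and x̄.
σ₀² = 1.24² = 1.5376, σ² = 0.86² = 0.7396; σ² + n·σ₀² = 0.7396 + 15·1.5376 = 23.8036.
Posterior precision = 1/σ₀² + n/σ² = 1/1.5376 + 15/0.7396 = (σ² + n·σ₀²)/(σ₀²σ²) = 23.8036/(1.5376·0.7396); posterior variance σₙ² = σ₀²σ²/(σ² + n·σ₀²) = 1.5376·0.7396/23.8036 = 0.047775.
Posterior SD = √σₙ² = √(1.5376·0.7396/23.8036) = 0.2186.

0.2186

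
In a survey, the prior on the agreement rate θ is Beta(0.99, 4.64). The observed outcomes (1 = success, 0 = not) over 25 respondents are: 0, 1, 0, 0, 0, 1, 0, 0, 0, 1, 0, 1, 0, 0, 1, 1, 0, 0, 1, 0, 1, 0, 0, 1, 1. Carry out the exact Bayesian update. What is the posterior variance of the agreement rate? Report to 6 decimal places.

The Beta prior is conjugate to a Binomial/Bernoulli likelihood; the update adds successes to α and failures to β.
Posterior: Beta(α+k, β+n−k) = Beta(0.99+10, 4.64+15) = Beta(10.99, 19.64).
Var = αβ/((α+β)²(α+β+1)) = 10.99·19.64/(30.63²·31.63) = 0.007274.

0.007274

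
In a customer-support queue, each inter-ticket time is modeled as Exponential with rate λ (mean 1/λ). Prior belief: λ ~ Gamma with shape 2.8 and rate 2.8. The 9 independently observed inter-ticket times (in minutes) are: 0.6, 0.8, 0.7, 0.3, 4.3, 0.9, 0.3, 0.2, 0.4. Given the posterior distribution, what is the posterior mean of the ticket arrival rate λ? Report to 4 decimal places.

With a Gamma(shape α, rate β) prior on the exponential rate λ, the posterior after n observations with total T = Σxᵢ is Gamma(α+n, β+T).
Sum of observations T = 8.5 minutes; n = 9.
Posterior: Gamma(2.8+9, 2.8+8.5) = Gamma(11.8, 11.3).
Posterior mean of λ = α/β = 11.8/11.3 = 1.0442.

1.0442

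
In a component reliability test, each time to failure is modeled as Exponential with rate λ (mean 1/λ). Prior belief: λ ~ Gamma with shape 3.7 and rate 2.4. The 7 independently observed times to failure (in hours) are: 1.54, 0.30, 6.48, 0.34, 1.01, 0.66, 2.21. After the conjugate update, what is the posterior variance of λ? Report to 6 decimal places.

0.047938

With a Gamma(shape α, rate β) prior on the exponential rate λ, the posterior after n observations with total T = Σxᵢ is Gamma(α+n, β+T).
Sum of observations T = 12.54 hours; n = 7.
Posterior: Gamma(3.7+7, 2.4+12.54) = Gamma(10.7, 14.94).
Var = α/β² = 0.047938.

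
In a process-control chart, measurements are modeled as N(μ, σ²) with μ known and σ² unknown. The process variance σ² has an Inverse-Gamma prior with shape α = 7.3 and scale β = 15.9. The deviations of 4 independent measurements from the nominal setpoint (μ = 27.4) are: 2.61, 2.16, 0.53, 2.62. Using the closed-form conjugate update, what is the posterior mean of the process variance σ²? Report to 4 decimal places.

With known mean μ and an Inverse-Gamma(α, β) prior on σ², the Normal likelihood is conjugate: posterior is Inv-Gamma(α + n/2, β + Σ(xᵢ−μ)²/2).
Σ(xᵢ−μ)² = (2.61)² + (2.16)² + (0.53)² + (2.62)² = 18.6230.
Posterior: Inv-Gamma(7.3 + 4/2, 15.9 + 18.6230/2) = Inv-Gamma(9.30, 25.21150).
E[σ²|data] = β/(α−1) = 25.21150/8.30 = 3.0375.

3.0375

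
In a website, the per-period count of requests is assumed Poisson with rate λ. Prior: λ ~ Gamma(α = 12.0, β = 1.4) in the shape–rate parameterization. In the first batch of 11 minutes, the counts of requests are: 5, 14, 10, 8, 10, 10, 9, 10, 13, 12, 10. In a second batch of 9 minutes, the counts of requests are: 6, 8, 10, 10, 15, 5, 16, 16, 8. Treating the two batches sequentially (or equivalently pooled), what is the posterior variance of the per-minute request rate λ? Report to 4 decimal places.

With a Gamma(shape α, rate β) prior, the Poisson likelihood is conjugate: the posterior is Gamma(α + ΣXᵢ, β + n).
Batch 1: sum of counts S = 111 over n = 11 minutes.
After batch 1: Gamma(α+S, β+n) = Gamma(12.0+111, 1.4+11) = Gamma(123.0, 12.4).
Batch 2: sum of counts S = 94 over n = 9 minutes.
After batch 2: Gamma(α+S, β+n) = Gamma(123.0+94, 12.4+9) = Gamma(217.0, 21.4).
Var = α/β² = 217.0/21.4² = 0.4738.

0.4738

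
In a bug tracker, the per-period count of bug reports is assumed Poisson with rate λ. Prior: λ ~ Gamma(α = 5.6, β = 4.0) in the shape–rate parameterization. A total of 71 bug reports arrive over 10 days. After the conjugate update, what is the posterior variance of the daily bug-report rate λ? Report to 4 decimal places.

With a Gamma(shape α, rate β) prior, the Poisson likelihood is conjugate: the posterior is Gamma(α + ΣXᵢ, β + n).
Posterior: Gamma(α+S, β+n) = Gamma(5.6+71, 4.0+10) = Gamma(76.6, 14.0).
Var = α/β² = 76.6/14.0² = 0.3908.

0.3908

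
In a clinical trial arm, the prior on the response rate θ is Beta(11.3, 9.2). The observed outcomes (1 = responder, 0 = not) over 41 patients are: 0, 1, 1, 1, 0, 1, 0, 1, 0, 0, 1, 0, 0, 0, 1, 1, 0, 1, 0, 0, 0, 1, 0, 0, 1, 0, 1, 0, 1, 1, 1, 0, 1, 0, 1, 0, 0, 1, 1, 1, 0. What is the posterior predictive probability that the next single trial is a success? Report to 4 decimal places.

0.5089

The Beta prior is conjugate to a Binomial/Bernoulli likelihood; the update adds successes to α and failures to β.
Posterior: Beta(α+k, β+n−k) = Beta(11.3+20, 9.2+21) = Beta(31.3, 30.2).
For a single future Bernoulli trial, P(success | data) = α/(α+β) = 0.5089.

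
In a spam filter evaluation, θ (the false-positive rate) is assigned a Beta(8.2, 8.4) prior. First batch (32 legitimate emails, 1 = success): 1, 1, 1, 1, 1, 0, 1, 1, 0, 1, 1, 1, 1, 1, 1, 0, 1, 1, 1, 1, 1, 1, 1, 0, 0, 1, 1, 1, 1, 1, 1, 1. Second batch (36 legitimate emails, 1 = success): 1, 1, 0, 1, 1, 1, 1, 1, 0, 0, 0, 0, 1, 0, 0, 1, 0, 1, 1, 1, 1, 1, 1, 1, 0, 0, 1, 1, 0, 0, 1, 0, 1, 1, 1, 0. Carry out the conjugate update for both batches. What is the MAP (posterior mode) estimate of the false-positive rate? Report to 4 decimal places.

0.6804

The Beta prior is conjugate to a Binomial/Bernoulli likelihood; the update adds successes to α and failures to β.
After batch 1: Beta(8.2+27, 8.4+5) = Beta(35.2, 13.4).
After batch 2: Beta(35.2+22, 13.4+14) = Beta(57.2, 27.4).
Mode of Beta(a,b) for a,b>1 is (a−1)/(a+b−2) = 56.2/82.6 = 0.6804.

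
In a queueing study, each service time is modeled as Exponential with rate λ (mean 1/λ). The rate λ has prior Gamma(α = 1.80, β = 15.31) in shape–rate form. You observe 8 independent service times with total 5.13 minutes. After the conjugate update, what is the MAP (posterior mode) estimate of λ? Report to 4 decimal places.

With a Gamma(shape α, rate β) prior on the exponential rate λ, the posterior after n observations with total T = Σxᵢ is Gamma(α+n, β+T).
Posterior: Gamma(1.80+8, 15.31+5.13) = Gamma(9.80, 20.44).
Mode = (α−1)/β = 0.4305.

0.4305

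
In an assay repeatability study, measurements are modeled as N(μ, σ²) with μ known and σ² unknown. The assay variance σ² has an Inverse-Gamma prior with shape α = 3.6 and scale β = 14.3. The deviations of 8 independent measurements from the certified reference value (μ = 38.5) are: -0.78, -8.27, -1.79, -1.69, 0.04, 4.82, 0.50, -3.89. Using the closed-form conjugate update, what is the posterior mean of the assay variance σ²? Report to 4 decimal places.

10.7786

With known mean μ and an Inverse-Gamma(α, β) prior on σ², the Normal likelihood is conjugate: posterior is Inv-Gamma(α + n/2, β + Σ(xᵢ−μ)²/2).
Σ(xᵢ−μ)² = (-0.78)² + (-8.27)² + (-1.79)² + (-1.69)² + (0.04)² + (4.82)² + (0.50)² + (-3.89)² = 113.6776.
Posterior: Inv-Gamma(3.6 + 8/2, 14.3 + 113.6776/2) = Inv-Gamma(7.60, 71.13880).
E[σ²|data] = β/(α−1) = 71.13880/6.60 = 10.7786.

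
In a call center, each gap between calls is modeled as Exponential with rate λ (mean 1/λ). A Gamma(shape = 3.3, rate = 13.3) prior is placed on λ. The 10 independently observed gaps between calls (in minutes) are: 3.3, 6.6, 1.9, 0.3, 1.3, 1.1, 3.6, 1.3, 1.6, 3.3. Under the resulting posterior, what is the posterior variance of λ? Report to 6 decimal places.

With a Gamma(shape α, rate β) prior on the exponential rate λ, the posterior after n observations with total T = Σxᵢ is Gamma(α+n, β+T).
Sum of observations T = 24.3 minutes; n = 10.
Posterior: Gamma(3.3+10, 13.3+24.3) = Gamma(13.3, 37.6).
Var = α/β² = 0.009408.

0.009408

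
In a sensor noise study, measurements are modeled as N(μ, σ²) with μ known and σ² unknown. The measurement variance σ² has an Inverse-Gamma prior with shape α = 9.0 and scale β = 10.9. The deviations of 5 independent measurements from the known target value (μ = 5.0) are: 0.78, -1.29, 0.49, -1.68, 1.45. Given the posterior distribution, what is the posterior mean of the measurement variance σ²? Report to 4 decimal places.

1.3923

With known mean μ and an Inverse-Gamma(α, β) prior on σ², the Normal likelihood is conjugate: posterior is Inv-Gamma(α + n/2, β + Σ(xᵢ−μ)²/2).
Σ(xᵢ−μ)² = (0.78)² + (-1.29)² + (0.49)² + (-1.68)² + (1.45)² = 7.4375.
Posterior: Inv-Gamma(9.0 + 5/2, 10.9 + 7.4375/2) = Inv-Gamma(11.50, 14.61875).
E[σ²|data] = β/(α−1) = 14.61875/10.50 = 1.3923.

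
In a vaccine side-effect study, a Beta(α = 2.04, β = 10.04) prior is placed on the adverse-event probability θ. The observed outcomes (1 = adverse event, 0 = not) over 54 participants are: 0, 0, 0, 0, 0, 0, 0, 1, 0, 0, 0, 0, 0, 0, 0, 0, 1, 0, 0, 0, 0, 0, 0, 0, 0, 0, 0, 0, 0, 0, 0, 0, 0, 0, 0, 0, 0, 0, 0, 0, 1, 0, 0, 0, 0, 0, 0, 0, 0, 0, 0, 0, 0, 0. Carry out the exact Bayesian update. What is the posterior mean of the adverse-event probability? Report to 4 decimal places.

0.0763

The Beta prior is conjugate to a Binomial/Bernoulli likelihood; the update adds successes to α and failures to β.
Posterior: Beta(α+k, β+n−k) = Beta(2.04+3, 10.04+51) = Beta(5.04, 61.04).
Posterior mean = α/(α+β) = 5.04/66.08 = 0.0763.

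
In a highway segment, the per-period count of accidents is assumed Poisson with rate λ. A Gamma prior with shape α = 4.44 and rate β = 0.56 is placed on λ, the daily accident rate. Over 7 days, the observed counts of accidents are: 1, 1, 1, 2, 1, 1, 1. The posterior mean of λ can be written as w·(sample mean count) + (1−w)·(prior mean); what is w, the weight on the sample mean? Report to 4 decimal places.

With a Gamma(shape α, rate β) prior, the Poisson likelihood is conjugate: the posterior is Gamma(α + ΣXᵢ, β + n).
Posterior mean = (α₀+S)/(β₀+n) = [n/(β₀+n)]·(S/n) + [β₀/(β₀+n)]·(α₀/β₀), so only n and β₀ enter the weight.
Weight on data w = n/(β₀+n) = 7/(0.56+7) = 7/7.56 = 0.9259.

0.9259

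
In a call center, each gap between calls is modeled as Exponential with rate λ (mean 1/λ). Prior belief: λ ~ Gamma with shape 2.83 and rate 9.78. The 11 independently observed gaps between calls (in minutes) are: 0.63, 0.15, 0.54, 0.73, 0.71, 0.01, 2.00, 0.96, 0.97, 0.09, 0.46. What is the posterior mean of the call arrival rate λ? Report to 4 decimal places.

0.8121

With a Gamma(shape α, rate β) prior on the exponential rate λ, the posterior after n observations with total T = Σxᵢ is Gamma(α+n, β+T).
Sum of observations T = 7.25 minutes; n = 11.
Posterior: Gamma(2.83+11, 9.78+7.25) = Gamma(13.83, 17.03).
Posterior mean of λ = α/β = 13.83/17.03 = 0.8121.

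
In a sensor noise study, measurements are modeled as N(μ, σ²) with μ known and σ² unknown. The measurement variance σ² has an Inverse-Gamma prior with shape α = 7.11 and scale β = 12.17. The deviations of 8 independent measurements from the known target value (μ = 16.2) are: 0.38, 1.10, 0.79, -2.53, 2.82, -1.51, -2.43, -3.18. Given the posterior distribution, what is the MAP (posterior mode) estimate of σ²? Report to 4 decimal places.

2.4347

With known mean μ and an Inverse-Gamma(α, β) prior on σ², the Normal likelihood is conjugate: posterior is Inv-Gamma(α + n/2, β + Σ(xᵢ−μ)²/2).
Σ(xᵢ−μ)² = (0.38)² + (1.10)² + (0.79)² + (-2.53)² + (2.82)² + (-1.51)² + (-2.43)² + (-3.18)² = 34.6292.
Posterior: Inv-Gamma(7.11 + 8/2, 12.17 + 34.6292/2) = Inv-Gamma(11.11, 29.48460).
Mode = β/(α+1) = 29.48460/12.11 = 2.4347.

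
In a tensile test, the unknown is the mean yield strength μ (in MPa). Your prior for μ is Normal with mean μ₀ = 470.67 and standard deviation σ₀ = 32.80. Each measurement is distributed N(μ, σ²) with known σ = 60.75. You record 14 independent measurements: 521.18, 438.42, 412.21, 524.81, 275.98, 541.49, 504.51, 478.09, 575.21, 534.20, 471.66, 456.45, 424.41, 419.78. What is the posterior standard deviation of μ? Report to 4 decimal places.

14.5510

For Normal data with known variance σ², a Normal(μ₀, σ₀²) prior on μ is conjugate. Posterior precision = 1/σ₀² + n/σ²; posterior mean is the precision-weighted average of μ₀ and x̄.
σ₀² = 32.80² = 1075.84, σ² = 60.75² = 3690.5625; σ² + n·σ₀² = 3690.5625 + 14·1075.84 = 18752.3225.
Posterior precision = 1/σ₀² + n/σ² = 1/1075.84 + 14/3690.5625 = (σ² + n·σ₀²)/(σ₀²σ²) = 18752.3225/(1075.84·3690.5625); posterior variance σₙ² = σ₀²σ²/(σ² + n·σ₀²) = 1075.84·3690.5625/18752.3225 = 211.731361.
Posterior SD = √σₙ² = √(1075.84·3690.5625/18752.3225) = 14.5510.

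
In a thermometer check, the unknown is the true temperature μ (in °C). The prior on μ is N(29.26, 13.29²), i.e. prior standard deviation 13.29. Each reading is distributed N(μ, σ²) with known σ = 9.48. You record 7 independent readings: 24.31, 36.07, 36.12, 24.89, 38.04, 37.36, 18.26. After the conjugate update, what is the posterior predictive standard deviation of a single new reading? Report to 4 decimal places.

10.0915

For Normal data with known variance σ², a Normal(μ₀, σ₀²) prior on μ is conjugate. Posterior precision = 1/σ₀² + n/σ²; posterior mean is the precision-weighted average of μ₀ and x̄.
σ₀² = 13.29² = 176.6241, σ² = 9.48² = 89.8704; σ² + n·σ₀² = 89.8704 + 7·176.6241 = 1326.2391.
Posterior precision = 1/σ₀² + n/σ² = 1/176.6241 + 7/89.8704 = (σ² + n·σ₀²)/(σ₀²σ²) = 1326.2391/(176.6241·89.8704); posterior variance σₙ² = σ₀²σ²/(σ² + n·σ₀²) = 176.6241·89.8704/1326.2391 = 11.968640.
Predictive variance for one new observation = σₙ² + σ² = 176.6241·89.8704/1326.2391 + 89.8704 = σ²·(σ₀² + 1326.2391)/1326.2391 = 89.8704·1502.8632/1326.2391 = 101.839040; SD = √(89.8704·1502.8632/1326.2391) = 10.0915.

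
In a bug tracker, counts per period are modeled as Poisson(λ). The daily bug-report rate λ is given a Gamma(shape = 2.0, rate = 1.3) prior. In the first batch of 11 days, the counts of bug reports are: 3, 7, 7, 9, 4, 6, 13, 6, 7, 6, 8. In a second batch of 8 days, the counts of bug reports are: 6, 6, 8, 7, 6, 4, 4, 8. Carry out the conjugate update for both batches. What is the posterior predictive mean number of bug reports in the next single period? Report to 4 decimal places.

6.2562

With a Gamma(shape α, rate β) prior, the Poisson likelihood is conjugate: the posterior is Gamma(α + ΣXᵢ, β + n).
Batch 1: sum of counts S = 76 over n = 11 days.
After batch 1: Gamma(α+S, β+n) = Gamma(2.0+76, 1.3+11) = Gamma(78.0, 12.3).
Batch 2: sum of counts S = 49 over n = 8 days.
After batch 2: Gamma(α+S, β+n) = Gamma(78.0+49, 12.3+8) = Gamma(127.0, 20.3).
The predictive distribution for one future period is NegBinom with mean α/β = 6.2562.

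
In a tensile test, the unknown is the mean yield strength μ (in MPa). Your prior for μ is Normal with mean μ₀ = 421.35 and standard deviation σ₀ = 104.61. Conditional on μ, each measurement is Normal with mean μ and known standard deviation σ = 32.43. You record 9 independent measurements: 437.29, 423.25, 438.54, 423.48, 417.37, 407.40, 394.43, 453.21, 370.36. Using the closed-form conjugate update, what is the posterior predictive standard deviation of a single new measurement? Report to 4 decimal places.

For Normal data with known variance σ², a Normal(μ₀, σ₀²) prior on μ is conjugate. Posterior precision = 1/σ₀² + n/σ²; posterior mean is the precision-weighted average of μ₀ and x̄.
σ₀² = 104.61² = 10943.2521, σ² = 32.43² = 1051.7049; σ² + n·σ₀² = 1051.7049 + 9·10943.2521 = 99540.9738.
Posterior precision = 1/σ₀² + n/σ² = 1/10943.2521 + 9/1051.7049 = (σ² + n·σ₀²)/(σ₀²σ²) = 99540.9738/(10943.2521·1051.7049); posterior variance σₙ² = σ₀²σ²/(σ² + n·σ₀²) = 10943.2521·1051.7049/99540.9738 = 115.621451.
Predictive variance for one new observation = σₙ² + σ² = 10943.2521·1051.7049/99540.9738 + 1051.7049 = σ²·(σ₀² + 99540.9738)/99540.9738 = 1051.7049·110484.2259/99540.9738 = 1167.326351; SD = √(1051.7049·110484.2259/99540.9738) = 34.1662.

34.1662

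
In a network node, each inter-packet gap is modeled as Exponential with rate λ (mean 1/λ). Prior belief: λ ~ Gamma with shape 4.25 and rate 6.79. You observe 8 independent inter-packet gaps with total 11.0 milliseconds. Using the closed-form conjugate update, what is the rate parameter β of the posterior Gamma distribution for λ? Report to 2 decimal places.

With a Gamma(shape α, rate β) prior on the exponential rate λ, the posterior after n observations with total T = Σxᵢ is Gamma(α+n, β+T).
Posterior: Gamma(4.25+8, 6.79+11.0) = Gamma(12.25, 17.79).
Posterior β = 17.79.

17.79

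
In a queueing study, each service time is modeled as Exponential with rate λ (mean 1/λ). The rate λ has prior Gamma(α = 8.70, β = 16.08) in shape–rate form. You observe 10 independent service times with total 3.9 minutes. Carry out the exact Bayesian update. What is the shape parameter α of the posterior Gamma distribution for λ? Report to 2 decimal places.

With a Gamma(shape α, rate β) prior on the exponential rate λ, the posterior after n observations with total T = Σxᵢ is Gamma(α+n, β+T).
Posterior: Gamma(8.70+10, 16.08+3.9) = Gamma(18.70, 19.98).
Posterior α = 18.70.

18.70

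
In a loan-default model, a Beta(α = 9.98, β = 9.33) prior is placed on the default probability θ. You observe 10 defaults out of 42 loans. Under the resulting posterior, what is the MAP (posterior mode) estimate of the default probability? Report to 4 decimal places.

The Beta prior is conjugate to a Binomial/Bernoulli likelihood; the update adds successes to α and failures to β.
Posterior: Beta(α+k, β+n−k) = Beta(9.98+10, 9.33+32) = Beta(19.98, 41.33).
Mode of Beta(a,b) for a,b>1 is (a−1)/(a+b−2) = 18.98/59.31 = 0.3200.

0.3200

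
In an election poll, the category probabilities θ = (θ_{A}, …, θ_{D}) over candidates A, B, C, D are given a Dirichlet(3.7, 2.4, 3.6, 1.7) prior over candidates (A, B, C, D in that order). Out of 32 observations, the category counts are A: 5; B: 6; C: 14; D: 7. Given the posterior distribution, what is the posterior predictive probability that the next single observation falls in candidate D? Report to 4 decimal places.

0.2005

The Dirichlet prior is conjugate to the Multinomial likelihood: each posterior αⱼ = prior αⱼ + observed count nⱼ.
Posterior concentration: (8.7, 8.4, 17.6, 8.7), total = 43.4.
P(next = D | data) = α_{D}/Σα = 0.2005.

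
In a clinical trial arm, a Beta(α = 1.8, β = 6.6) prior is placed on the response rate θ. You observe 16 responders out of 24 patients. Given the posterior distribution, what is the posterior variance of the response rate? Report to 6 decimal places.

0.007412

The Beta prior is conjugate to a Binomial/Bernoulli likelihood; the update adds successes to α and failures to β.
Posterior: Beta(α+k, β+n−k) = Beta(1.8+16, 6.6+8) = Beta(17.8, 14.6).
Var = αβ/((α+β)²(α+β+1)) = 17.8·14.6/(32.4²·33.4) = 0.007412.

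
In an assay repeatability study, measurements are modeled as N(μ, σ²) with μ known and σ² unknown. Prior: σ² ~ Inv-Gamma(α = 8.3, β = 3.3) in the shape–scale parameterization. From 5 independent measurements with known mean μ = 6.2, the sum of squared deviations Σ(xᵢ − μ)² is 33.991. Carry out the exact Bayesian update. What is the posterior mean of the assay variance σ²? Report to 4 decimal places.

2.0710

With known mean μ and an Inverse-Gamma(α, β) prior on σ², the Normal likelihood is conjugate: posterior is Inv-Gamma(α + n/2, β + Σ(xᵢ−μ)²/2).
Posterior: Inv-Gamma(8.3 + 5/2, 3.3 + 33.991/2) = Inv-Gamma(10.80, 20.2955).
E[σ²|data] = β/(α−1) = 20.2955/9.80 = 2.0710.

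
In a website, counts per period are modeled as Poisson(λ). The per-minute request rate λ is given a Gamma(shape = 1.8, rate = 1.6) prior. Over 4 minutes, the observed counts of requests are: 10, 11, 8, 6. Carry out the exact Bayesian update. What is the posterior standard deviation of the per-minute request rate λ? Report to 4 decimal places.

With a Gamma(shape α, rate β) prior, the Poisson likelihood is conjugate: the posterior is Gamma(α + ΣXᵢ, β + n).
Sum of counts S = 35 over n = 4 minutes.
Posterior: Gamma(α+S, β+n) = Gamma(1.8+35, 1.6+4) = Gamma(36.8, 5.6).
SD = √α/β = √36.8/5.6 = 1.0833.

1.0833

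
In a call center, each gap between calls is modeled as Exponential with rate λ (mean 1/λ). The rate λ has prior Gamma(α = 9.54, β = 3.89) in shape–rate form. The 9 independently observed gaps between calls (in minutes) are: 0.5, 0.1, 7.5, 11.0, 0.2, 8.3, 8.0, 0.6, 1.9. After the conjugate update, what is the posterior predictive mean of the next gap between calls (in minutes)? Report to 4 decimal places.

2.3940

With a Gamma(shape α, rate β) prior on the exponential rate λ, the posterior after n observations with total T = Σxᵢ is Gamma(α+n, β+T).
Sum of observations T = 38.1 minutes; n = 9.
Posterior: Gamma(9.54+9, 3.89+38.1) = Gamma(18.54, 41.99).
The predictive distribution for the next observation is Lomax; its mean is β/(α−1) = 41.99/17.54 = 2.3940.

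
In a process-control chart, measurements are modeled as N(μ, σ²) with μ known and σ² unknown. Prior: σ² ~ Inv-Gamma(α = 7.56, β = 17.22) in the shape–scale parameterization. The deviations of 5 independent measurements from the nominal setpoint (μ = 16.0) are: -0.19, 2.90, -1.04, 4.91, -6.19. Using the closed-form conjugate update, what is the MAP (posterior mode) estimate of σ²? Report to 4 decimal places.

With known mean μ and an Inverse-Gamma(α, β) prior on σ², the Normal likelihood is conjugate: posterior is Inv-Gamma(α + n/2, β + Σ(xᵢ−μ)²/2).
Σ(xᵢ−μ)² = (-0.19)² + (2.90)² + (-1.04)² + (4.91)² + (-6.19)² = 71.9519.
Posterior: Inv-Gamma(7.56 + 5/2, 17.22 + 71.9519/2) = Inv-Gamma(10.06, 53.19595).
Mode = β/(α+1) = 53.19595/11.06 = 4.8098.

4.8098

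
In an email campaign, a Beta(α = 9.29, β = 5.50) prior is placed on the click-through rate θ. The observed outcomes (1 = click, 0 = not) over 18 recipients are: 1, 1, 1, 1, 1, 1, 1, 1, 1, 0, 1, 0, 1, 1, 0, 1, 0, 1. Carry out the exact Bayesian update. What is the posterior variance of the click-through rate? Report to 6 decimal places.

0.006090

The Beta prior is conjugate to a Binomial/Bernoulli likelihood; the update adds successes to α and failures to β.
Posterior: Beta(α+k, β+n−k) = Beta(9.29+14, 5.50+4) = Beta(23.29, 9.50).
Var = αβ/((α+β)²(α+β+1)) = 23.29·9.50/(32.79²·33.79) = 0.006090.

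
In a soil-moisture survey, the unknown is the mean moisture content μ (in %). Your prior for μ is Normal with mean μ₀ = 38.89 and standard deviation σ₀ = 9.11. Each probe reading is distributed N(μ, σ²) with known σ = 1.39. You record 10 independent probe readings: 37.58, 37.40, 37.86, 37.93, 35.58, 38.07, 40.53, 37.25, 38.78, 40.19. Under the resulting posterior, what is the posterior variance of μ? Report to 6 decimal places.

0.192761

For Normal data with known variance σ², a Normal(μ₀, σ₀²) prior on μ is conjugate. Posterior precision = 1/σ₀² + n/σ²; posterior mean is the precision-weighted average of μ₀ and x̄.
σ₀² = 9.11² = 82.9921, σ² = 1.39² = 1.9321; σ² + n·σ₀² = 1.9321 + 10·82.9921 = 831.8531.
Posterior precision = 1/σ₀² + n/σ² = 1/82.9921 + 10/1.9321 = (σ² + n·σ₀²)/(σ₀²σ²) = 831.8531/(82.9921·1.9321); posterior variance σₙ² = σ₀²σ²/(σ² + n·σ₀²) = 82.9921·1.9321/831.8531 = 0.192761.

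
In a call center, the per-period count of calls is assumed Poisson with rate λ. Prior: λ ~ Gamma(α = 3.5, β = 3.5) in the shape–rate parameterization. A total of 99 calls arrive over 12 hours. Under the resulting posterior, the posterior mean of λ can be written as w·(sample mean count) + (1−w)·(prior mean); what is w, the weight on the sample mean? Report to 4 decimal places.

With a Gamma(shape α, rate β) prior, the Poisson likelihood is conjugate: the posterior is Gamma(α + ΣXᵢ, β + n).
Posterior mean = (α₀+S)/(β₀+n) = [n/(β₀+n)]·(S/n) + [β₀/(β₀+n)]·(α₀/β₀), so only n and β₀ enter the weight.
Weight on data w = n/(β₀+n) = 12/(3.5+12) = 12/15.5 = 0.7742.

0.7742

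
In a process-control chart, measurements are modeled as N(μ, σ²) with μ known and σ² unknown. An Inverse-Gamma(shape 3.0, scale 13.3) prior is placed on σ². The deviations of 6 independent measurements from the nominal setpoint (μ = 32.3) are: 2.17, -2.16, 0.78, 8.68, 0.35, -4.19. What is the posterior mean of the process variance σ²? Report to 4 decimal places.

With known mean μ and an Inverse-Gamma(α, β) prior on σ², the Normal likelihood is conjugate: posterior is Inv-Gamma(α + n/2, β + Σ(xᵢ−μ)²/2).
Σ(xᵢ−μ)² = (2.17)² + (-2.16)² + (0.78)² + (8.68)² + (0.35)² + (-4.19)² = 103.0039.
Posterior: Inv-Gamma(3.0 + 6/2, 13.3 + 103.0039/2) = Inv-Gamma(6.00, 64.80195).
E[σ²|data] = β/(α−1) = 64.80195/5.00 = 12.9604.

12.9604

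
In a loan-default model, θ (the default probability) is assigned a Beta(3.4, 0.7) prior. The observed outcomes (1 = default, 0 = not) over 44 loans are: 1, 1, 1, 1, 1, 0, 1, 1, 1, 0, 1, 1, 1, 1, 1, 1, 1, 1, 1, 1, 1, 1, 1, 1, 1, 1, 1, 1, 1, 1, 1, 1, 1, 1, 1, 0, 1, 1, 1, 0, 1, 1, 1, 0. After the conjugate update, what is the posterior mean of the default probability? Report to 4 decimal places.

The Beta prior is conjugate to a Binomial/Bernoulli likelihood; the update adds successes to α and failures to β.
Posterior: Beta(α+k, β+n−k) = Beta(3.4+39, 0.7+5) = Beta(42.4, 5.7).
Posterior mean = α/(α+β) = 42.4/48.1 = 0.8815.

0.8815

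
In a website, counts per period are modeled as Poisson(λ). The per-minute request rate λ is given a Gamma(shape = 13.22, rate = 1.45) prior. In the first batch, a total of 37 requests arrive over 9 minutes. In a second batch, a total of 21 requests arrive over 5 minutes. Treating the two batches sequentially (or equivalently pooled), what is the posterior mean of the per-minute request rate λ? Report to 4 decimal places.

4.6097

With a Gamma(shape α, rate β) prior, the Poisson likelihood is conjugate: the posterior is Gamma(α + ΣXᵢ, β + n).
After batch 1: Gamma(α+S, β+n) = Gamma(13.22+37, 1.45+9) = Gamma(50.22, 10.45).
After batch 2: Gamma(α+S, β+n) = Gamma(50.22+21, 10.45+5) = Gamma(71.22, 15.45).
Posterior mean = α/β = 71.22/15.45 = 4.6097.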